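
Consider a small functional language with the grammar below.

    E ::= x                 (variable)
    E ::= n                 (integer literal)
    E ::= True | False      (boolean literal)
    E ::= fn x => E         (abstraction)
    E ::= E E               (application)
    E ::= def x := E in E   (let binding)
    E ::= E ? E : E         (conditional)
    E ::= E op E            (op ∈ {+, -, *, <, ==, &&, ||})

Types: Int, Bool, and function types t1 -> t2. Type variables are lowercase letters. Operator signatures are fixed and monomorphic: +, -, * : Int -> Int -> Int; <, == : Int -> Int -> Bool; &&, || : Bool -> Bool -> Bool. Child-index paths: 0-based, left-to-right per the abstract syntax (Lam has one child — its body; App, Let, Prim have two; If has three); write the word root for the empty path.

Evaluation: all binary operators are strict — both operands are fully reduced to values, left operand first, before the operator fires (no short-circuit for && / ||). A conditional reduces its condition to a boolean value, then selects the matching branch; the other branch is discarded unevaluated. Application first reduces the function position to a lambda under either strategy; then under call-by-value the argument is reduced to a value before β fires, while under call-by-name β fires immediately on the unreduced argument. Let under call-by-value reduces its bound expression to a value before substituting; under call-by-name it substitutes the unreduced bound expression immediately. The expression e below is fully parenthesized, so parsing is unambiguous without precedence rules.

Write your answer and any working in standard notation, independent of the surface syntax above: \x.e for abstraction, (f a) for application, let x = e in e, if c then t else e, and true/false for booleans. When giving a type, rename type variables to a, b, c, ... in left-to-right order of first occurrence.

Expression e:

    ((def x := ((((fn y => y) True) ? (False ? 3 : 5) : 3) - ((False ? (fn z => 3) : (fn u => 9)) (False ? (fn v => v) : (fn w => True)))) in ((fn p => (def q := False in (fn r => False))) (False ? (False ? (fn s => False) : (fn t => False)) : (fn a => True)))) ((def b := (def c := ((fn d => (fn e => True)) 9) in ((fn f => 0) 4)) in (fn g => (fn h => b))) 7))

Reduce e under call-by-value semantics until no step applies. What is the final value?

Answer: false

Working:
step 0: ((let x = ((if ((\y.y) true) then (if false then 3 else 5) else 3) - ((if false then (\z.3) else (\u.9)) (if false then (\v.v) else (\w.true)))) in ((\p.(let q = false in (\r.false))) (if false then (if false then (\s.false) else (\t.false)) else (\a.true)))) ((let b = (let c = ((\d.(\e.true)) 9) in ((\f.0) 4)) in (\g.(\h.b))) 7))
step 1: [beta@0.0.0.0] ((let x = ((if true then (if false then 3 else 5) else 3) - ((if false then (\z.3) else (\u.9)) (if false then (\v.v) else (\w.true)))) in ((\p.(let q = false in (\r.false))) (if false then (if false then (\s.false) else (\t.false)) else (\a.true)))) ((let b = (let c = ((\d.(\e.true)) 9) in ((\f.0) 4)) in (\g.(\h.b))) 7))
step 2: [if@0.0.0] ((let x = ((if false then 3 else 5) - ((if false then (\z.3) else (\u.9)) (if false then (\v.v) else (\w.true)))) in ((\p.(let q = false in (\r.false))) (if false then (if false then (\s.false) else (\t.false)) else (\a.true)))) ((let b = (let c = ((\d.(\e.true)) 9) in ((\f.0) 4)) in (\g.(\h.b))) 7))
step 3: [if@0.0.0] ((let x = (5 - ((if false then (\z.3) else (\u.9)) (if false then (\v.v) else (\w.true)))) in ((\p.(let q = false in (\r.false))) (if false then (if false then (\s.false) else (\t.false)) else (\a.true)))) ((let b = (let c = ((\d.(\e.true)) 9) in ((\f.0) 4)) in (\g.(\h.b))) 7))
step 4: [if@0.0.1.0] ((let x = (5 - ((\u.9) (if false then (\v.v) else (\w.true)))) in ((\p.(let q = false in (\r.false))) (if false then (if false then (\s.false) else (\t.false)) else (\a.true)))) ((let b = (let c = ((\d.(\e.true)) 9) in ((\f.0) 4)) in (\g.(\h.b))) 7))
step 5: [if@0.0.1.1] ((let x = (5 - ((\u.9) (\w.true))) in ((\p.(let q = false in (\r.false))) (if false then (if false then (\s.false) else (\t.false)) else (\a.true)))) ((let b = (let c = ((\d.(\e.true)) 9) in ((\f.0) 4)) in (\g.(\h.b))) 7))
step 6: [beta@0.0.1] ((let x = (5 - 9) in ((\p.(let q = false in (\r.false))) (if false then (if false then (\s.false) else (\t.false)) else (\a.true)))) ((let b = (let c = ((\d.(\e.true)) 9) in ((\f.0) 4)) in (\g.(\h.b))) 7))
step 7: [delta@0.0] ((let x = -4 in ((\p.(let q = false in (\r.false))) (if false then (if false then (\s.false) else (\t.false)) else (\a.true)))) ((let b = (let c = ((\d.(\e.true)) 9) in ((\f.0) 4)) in (\g.(\h.b))) 7))
step 8: [let@0] (((\p.(let q = false in (\r.false))) (if false then (if false then (\s.false) else (\t.false)) else (\a.true))) ((let b = (let c = ((\d.(\e.true)) 9) in ((\f.0) 4)) in (\g.(\h.b))) 7))
step 9: [if@0.1] (((\p.(let q = false in (\r.false))) (\a.true)) ((let b = (let c = ((\d.(\e.true)) 9) in ((\f.0) 4)) in (\g.(\h.b))) 7))
step 10: [beta@0] ((let q = false in (\r.false)) ((let b = (let c = ((\d.(\e.true)) 9) in ((\f.0) 4)) in (\g.(\h.b))) 7))
step 11: [let@0] ((\r.false) ((let b = (let c = ((\d.(\e.true)) 9) in ((\f.0) 4)) in (\g.(\h.b))) 7))
step 12: [beta@1.0.0.0] ((\r.false) ((let b = (let c = (\e.true) in ((\f.0) 4)) in (\g.(\h.b))) 7))
step 13: [let@1.0.0] ((\r.false) ((let b = ((\f.0) 4) in (\g.(\h.b))) 7))
step 14: [beta@1.0.0] ((\r.false) ((let b = 0 in (\g.(\h.b))) 7))
step 15: [let@1.0] ((\r.false) ((\g.(\h.0)) 7))
step 16: [beta@1] ((\r.false) (\h.0))
step 17: [beta@root] false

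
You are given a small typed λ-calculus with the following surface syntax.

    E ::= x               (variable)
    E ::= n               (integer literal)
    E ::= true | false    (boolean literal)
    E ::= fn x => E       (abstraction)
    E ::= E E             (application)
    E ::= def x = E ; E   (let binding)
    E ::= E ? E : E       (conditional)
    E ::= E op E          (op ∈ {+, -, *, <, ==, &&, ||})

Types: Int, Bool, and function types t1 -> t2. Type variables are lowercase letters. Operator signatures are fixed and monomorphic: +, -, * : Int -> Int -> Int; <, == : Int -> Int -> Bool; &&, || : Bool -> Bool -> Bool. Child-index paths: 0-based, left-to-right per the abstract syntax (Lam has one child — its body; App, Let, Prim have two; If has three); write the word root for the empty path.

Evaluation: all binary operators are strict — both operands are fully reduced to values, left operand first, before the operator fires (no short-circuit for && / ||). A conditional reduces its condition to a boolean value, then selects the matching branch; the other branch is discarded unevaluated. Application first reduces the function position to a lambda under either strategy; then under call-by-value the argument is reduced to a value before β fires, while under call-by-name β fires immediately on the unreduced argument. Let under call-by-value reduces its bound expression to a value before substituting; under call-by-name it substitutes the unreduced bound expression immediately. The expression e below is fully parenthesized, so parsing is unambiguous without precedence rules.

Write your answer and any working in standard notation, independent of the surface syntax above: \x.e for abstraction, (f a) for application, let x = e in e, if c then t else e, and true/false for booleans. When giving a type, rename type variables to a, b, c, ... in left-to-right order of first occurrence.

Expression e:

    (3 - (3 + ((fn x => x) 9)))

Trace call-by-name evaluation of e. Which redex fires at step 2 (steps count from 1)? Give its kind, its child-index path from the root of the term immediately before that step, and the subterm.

Answer: delta at 1 : (3 + 9)

Working:
step 0: (3 - (3 + ((\x.x) 9)))
step 1: [beta@1.1] (3 - (3 + 9))
step 2: [delta@1] (3 - 12)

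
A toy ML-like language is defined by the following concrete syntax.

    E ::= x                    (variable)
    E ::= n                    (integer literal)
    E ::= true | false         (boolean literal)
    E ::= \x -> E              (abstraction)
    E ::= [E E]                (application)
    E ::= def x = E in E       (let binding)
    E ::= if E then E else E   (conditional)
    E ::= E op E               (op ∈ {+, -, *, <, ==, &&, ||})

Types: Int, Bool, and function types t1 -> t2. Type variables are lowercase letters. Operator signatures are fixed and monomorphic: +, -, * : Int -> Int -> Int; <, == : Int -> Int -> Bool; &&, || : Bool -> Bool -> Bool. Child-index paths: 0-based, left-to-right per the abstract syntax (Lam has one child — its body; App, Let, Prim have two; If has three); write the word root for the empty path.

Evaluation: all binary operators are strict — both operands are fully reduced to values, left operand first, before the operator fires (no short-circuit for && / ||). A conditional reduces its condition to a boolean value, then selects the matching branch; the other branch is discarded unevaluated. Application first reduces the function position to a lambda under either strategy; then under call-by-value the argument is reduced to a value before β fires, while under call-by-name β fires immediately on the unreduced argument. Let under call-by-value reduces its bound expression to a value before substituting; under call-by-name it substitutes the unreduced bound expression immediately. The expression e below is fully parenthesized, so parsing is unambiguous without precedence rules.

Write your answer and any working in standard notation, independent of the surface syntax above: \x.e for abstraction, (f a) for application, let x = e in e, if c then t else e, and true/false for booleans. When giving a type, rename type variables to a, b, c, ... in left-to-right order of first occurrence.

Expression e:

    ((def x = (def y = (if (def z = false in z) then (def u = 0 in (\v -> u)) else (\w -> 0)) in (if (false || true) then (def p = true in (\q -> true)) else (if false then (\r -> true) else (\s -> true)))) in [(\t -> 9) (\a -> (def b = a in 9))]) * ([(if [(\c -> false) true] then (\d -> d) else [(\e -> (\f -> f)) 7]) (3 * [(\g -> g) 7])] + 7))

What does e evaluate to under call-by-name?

Answer: 252

Trace:
step 0: ((let x = (let y = (if (let z = false in z) then (let u = 0 in (\v.u)) else (\w.0)) in (if (false || true) then (let p = true in (\q.true)) else (if false then (\r.true) else (\s.true)))) in ((\t.9) (\a.(let b = a in 9)))) * (((if ((\c.false) true) then (\d.d) else ((\e.(\f.f)) 7)) (3 * ((\g.g) 7))) + 7))
step 1: [let@0] (((\t.9) (\a.(let b = a in 9))) * (((if ((\c.false) true) then (\d.d) else ((\e.(\f.f)) 7)) (3 * ((\g.g) 7))) + 7))
step 2: [beta@0] (9 * (((if ((\c.false) true) then (\d.d) else ((\e.(\f.f)) 7)) (3 * ((\g.g) 7))) + 7))
step 3: [beta@1.0.0.0] (9 * (((if false then (\d.d) else ((\e.(\f.f)) 7)) (3 * ((\g.g) 7))) + 7))
step 4: [if@1.0.0] (9 * ((((\e.(\f.f)) 7) (3 * ((\g.g) 7))) + 7))
step 5: [beta@1.0.0] (9 * (((\f.f) (3 * ((\g.g) 7))) + 7))
step 6: [beta@1.0] (9 * ((3 * ((\g.g) 7)) + 7))
step 7: [beta@1.0.1] (9 * ((3 * 7) + 7))
step 8: [delta@1.0] (9 * (21 + 7))
step 9: [delta@1] (9 * 28)
step 10: [delta@root] 252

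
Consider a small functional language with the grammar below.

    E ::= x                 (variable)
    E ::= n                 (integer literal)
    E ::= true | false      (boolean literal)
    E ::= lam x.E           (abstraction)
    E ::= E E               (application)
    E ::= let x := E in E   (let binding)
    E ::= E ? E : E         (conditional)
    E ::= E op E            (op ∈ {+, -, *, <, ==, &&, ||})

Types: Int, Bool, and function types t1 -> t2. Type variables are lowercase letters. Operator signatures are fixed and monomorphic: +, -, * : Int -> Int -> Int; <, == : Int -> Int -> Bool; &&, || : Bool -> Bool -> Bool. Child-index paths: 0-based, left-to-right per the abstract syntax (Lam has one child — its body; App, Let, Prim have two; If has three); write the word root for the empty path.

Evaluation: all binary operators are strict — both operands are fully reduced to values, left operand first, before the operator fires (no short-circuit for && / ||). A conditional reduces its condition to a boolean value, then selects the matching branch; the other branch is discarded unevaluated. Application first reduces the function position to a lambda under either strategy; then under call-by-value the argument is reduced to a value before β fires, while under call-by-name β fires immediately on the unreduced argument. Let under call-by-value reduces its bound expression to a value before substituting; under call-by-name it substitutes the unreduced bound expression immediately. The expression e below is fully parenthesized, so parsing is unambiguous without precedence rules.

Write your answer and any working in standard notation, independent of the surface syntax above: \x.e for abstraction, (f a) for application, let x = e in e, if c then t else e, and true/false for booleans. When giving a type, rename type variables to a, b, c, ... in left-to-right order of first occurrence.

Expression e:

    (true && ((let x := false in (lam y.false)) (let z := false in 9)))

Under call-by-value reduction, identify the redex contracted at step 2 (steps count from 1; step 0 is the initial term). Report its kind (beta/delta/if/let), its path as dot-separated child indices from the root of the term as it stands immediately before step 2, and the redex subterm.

Answer: let at 1.1 : (let z = false in 9)

Working:
step 0: (true && ((let x = false in (\y.false)) (let z = false in 9)))
step 1: [let@1.0] (true && ((\y.false) (let z = false in 9)))
step 2: [let@1.1] (true && ((\y.false) 9))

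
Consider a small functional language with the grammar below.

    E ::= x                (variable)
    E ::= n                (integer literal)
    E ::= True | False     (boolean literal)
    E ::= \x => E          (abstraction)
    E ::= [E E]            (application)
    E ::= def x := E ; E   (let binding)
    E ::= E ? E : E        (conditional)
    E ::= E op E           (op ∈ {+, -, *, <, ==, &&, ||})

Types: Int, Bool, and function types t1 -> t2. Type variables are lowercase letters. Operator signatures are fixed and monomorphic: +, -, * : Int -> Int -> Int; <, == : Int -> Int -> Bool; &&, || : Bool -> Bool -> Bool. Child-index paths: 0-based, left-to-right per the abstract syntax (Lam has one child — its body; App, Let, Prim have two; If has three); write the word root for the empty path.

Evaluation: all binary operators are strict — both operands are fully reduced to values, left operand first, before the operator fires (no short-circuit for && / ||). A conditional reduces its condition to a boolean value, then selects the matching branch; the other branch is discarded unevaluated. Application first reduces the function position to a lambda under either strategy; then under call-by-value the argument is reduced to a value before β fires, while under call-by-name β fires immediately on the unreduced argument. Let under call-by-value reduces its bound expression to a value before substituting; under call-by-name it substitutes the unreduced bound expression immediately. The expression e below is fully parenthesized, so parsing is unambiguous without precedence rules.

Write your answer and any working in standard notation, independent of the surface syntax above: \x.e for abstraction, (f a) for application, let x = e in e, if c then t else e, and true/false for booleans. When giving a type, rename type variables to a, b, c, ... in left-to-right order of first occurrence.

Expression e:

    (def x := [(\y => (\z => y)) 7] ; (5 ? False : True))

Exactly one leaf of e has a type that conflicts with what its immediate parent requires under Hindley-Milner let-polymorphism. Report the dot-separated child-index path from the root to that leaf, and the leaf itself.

Answer: 1.0 : 5

Trace:
y : a
\z._ : b -> a
\y._ : a -> b -> a
  unify a -> b -> a ~ Int -> c
  unify a ~ Int
  unify b -> Int ~ c
_ _ : b -> Int
let x : forall. b -> Int
  unify Int ~ Bool
  FAIL: mismatch Int ~ Bool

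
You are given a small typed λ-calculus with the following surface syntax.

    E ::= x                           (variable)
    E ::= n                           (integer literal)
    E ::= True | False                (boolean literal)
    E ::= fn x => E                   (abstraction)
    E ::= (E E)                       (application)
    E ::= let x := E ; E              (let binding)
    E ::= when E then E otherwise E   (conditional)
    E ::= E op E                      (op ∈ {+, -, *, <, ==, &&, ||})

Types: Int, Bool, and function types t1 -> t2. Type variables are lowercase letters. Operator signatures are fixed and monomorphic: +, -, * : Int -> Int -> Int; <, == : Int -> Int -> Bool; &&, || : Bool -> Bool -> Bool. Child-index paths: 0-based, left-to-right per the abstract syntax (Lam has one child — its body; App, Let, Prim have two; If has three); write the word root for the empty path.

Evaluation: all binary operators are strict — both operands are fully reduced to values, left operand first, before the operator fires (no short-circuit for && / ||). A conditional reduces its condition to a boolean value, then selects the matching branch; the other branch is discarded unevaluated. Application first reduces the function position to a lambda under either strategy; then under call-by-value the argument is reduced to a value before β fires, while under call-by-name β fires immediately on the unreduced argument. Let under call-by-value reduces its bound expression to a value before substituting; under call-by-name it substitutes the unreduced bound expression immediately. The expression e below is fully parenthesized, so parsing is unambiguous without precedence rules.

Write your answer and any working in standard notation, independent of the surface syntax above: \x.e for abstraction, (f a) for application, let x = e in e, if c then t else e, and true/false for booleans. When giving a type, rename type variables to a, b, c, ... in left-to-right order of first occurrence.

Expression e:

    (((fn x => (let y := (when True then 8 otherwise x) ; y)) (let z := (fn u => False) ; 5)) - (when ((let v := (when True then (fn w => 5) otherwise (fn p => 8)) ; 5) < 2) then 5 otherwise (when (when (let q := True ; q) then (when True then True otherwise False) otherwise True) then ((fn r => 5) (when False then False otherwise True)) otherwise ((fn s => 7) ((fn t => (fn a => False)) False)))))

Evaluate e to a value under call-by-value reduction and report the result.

Answer: 3

Working:
step 0: (((\x.(let y = (if true then 8 else x) in y)) (let z = (\u.false) in 5)) - (if ((let v = (if true then (\w.5) else (\p.8)) in 5) < 2) then 5 else (if (if (let q = true in q) then (if true then true else false) else true) then ((\r.5) (if false then false else true)) else ((\s.7) ((\t.(\a.false)) false)))))
step 1: [let@0.1] (((\x.(let y = (if true then 8 else x) in y)) 5) - (if ((let v = (if true then (\w.5) else (\p.8)) in 5) < 2) then 5 else (if (if (let q = true in q) then (if true then true else false) else true) then ((\r.5) (if false then false else true)) else ((\s.7) ((\t.(\a.false)) false)))))
step 2: [beta@0] ((let y = (if true then 8 else 5) in y) - (if ((let v = (if true then (\w.5) else (\p.8)) in 5) < 2) then 5 else (if (if (let q = true in q) then (if true then true else false) else true) then ((\r.5) (if false then false else true)) else ((\s.7) ((\t.(\a.false)) false)))))
step 3: [if@0.0] ((let y = 8 in y) - (if ((let v = (if true then (\w.5) else (\p.8)) in 5) < 2) then 5 else (if (if (let q = true in q) then (if true then true else false) else true) then ((\r.5) (if false then false else true)) else ((\s.7) ((\t.(\a.false)) false)))))
step 4: [let@0] (8 - (if ((let v = (if true then (\w.5) else (\p.8)) in 5) < 2) then 5 else (if (if (let q = true in q) then (if true then true else false) else true) then ((\r.5) (if false then false else true)) else ((\s.7) ((\t.(\a.false)) false)))))
step 5: [if@1.0.0.0] (8 - (if ((let v = (\w.5) in 5) < 2) then 5 else (if (if (let q = true in q) then (if true then true else false) else true) then ((\r.5) (if false then false else true)) else ((\s.7) ((\t.(\a.false)) false)))))
step 6: [let@1.0.0] (8 - (if (5 < 2) then 5 else (if (if (let q = true in q) then (if true then true else false) else true) then ((\r.5) (if false then false else true)) else ((\s.7) ((\t.(\a.false)) false)))))
step 7: [delta@1.0] (8 - (if false then 5 else (if (if (let q = true in q) then (if true then true else false) else true) then ((\r.5) (if false then false else true)) else ((\s.7) ((\t.(\a.false)) false)))))
step 8: [if@1] (8 - (if (if (let q = true in q) then (if true then true else false) else true) then ((\r.5) (if false then false else true)) else ((\s.7) ((\t.(\a.false)) false))))
step 9: [let@1.0.0] (8 - (if (if true then (if true then true else false) else true) then ((\r.5) (if false then false else true)) else ((\s.7) ((\t.(\a.false)) false))))
step 10: [if@1.0] (8 - (if (if true then true else false) then ((\r.5) (if false then false else true)) else ((\s.7) ((\t.(\a.false)) false))))
step 11: [if@1.0] (8 - (if true then ((\r.5) (if false then false else true)) else ((\s.7) ((\t.(\a.false)) false))))
step 12: [if@1] (8 - ((\r.5) (if false then false else true)))
step 13: [if@1.1] (8 - ((\r.5) true))
step 14: [beta@1] (8 - 5)
step 15: [delta@root] 3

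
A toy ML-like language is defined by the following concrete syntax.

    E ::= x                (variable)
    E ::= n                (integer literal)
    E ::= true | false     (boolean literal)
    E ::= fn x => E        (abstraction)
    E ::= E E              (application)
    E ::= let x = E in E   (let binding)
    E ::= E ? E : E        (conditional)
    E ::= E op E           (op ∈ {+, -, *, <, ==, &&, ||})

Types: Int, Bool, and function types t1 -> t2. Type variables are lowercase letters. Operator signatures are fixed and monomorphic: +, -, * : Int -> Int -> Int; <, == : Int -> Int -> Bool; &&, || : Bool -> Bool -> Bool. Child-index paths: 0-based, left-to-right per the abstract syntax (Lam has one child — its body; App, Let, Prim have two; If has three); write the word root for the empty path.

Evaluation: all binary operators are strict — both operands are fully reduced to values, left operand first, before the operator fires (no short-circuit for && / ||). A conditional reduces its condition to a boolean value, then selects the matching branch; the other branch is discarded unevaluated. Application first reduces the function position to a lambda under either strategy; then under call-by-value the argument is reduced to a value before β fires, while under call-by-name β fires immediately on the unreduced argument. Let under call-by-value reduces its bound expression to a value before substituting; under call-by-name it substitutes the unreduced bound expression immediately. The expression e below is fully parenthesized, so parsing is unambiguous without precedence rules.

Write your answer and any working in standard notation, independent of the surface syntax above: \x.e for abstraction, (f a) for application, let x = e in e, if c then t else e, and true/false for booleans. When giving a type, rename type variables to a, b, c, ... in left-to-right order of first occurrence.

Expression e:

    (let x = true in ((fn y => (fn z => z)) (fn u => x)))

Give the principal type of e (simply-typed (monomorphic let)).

Trace:
let x : Bool
z : b
\z._ : b -> b
\y._ : a -> b -> b
x : Bool
\u._ : c -> Bool
  unify a -> b -> b ~ (c -> Bool) -> d
  unify a ~ c -> Bool
  unify b -> b ~ d
_ _ : b -> b

Answer: a -> a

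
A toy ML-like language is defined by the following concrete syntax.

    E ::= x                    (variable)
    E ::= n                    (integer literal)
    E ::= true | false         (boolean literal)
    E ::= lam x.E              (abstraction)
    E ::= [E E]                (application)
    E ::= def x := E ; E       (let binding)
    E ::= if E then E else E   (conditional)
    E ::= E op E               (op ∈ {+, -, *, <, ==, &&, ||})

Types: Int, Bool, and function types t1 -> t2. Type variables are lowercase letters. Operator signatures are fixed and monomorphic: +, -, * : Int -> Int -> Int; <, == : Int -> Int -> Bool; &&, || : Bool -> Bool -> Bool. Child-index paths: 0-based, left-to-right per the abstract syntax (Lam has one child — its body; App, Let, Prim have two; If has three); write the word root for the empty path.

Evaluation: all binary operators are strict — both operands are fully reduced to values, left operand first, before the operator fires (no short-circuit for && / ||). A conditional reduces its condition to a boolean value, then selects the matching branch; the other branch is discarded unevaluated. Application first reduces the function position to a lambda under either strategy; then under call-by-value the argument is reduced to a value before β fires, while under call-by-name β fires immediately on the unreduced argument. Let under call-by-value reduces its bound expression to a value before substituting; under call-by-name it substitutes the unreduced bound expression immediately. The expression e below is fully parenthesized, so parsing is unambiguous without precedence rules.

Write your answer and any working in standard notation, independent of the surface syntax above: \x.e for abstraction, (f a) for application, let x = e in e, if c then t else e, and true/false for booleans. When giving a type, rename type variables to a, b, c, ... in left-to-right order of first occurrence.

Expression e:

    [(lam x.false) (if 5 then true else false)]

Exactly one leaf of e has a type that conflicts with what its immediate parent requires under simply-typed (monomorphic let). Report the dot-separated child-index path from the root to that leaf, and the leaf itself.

Answer: 1.0 : 5

Working:
\x._ : a -> Bool
  unify Int ~ Bool
  FAIL: mismatch Int ~ Bool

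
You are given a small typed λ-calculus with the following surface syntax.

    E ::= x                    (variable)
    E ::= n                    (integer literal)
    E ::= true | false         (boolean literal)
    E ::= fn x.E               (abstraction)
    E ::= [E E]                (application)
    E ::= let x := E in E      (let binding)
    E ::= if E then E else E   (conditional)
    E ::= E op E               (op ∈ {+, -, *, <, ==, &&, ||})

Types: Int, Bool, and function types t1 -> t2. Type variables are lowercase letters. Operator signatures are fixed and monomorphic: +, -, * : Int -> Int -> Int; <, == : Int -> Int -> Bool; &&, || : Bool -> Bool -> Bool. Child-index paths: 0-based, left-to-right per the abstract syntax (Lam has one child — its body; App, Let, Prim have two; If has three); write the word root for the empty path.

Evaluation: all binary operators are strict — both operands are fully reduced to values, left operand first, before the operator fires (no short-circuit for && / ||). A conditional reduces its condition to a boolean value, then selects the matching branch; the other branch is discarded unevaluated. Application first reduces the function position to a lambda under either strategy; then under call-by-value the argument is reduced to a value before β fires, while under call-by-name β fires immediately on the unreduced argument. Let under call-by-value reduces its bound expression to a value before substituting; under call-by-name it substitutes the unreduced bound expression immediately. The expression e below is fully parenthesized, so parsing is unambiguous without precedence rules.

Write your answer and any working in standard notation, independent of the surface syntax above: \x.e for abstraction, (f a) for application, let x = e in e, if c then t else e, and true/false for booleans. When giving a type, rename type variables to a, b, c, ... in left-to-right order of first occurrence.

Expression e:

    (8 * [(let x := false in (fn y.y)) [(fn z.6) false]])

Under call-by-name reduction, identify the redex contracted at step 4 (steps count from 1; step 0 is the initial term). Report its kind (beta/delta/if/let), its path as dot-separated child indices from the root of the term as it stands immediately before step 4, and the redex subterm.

Derivation:
step 0: (8 * ((let x = false in (\y.y)) ((\z.6) false)))
step 1: [let@1.0] (8 * ((\y.y) ((\z.6) false)))
step 2: [beta@1] (8 * ((\z.6) false))
step 3: [beta@1] (8 * 6)
step 4: [delta@root] 48

Answer: delta at root : (8 * 6)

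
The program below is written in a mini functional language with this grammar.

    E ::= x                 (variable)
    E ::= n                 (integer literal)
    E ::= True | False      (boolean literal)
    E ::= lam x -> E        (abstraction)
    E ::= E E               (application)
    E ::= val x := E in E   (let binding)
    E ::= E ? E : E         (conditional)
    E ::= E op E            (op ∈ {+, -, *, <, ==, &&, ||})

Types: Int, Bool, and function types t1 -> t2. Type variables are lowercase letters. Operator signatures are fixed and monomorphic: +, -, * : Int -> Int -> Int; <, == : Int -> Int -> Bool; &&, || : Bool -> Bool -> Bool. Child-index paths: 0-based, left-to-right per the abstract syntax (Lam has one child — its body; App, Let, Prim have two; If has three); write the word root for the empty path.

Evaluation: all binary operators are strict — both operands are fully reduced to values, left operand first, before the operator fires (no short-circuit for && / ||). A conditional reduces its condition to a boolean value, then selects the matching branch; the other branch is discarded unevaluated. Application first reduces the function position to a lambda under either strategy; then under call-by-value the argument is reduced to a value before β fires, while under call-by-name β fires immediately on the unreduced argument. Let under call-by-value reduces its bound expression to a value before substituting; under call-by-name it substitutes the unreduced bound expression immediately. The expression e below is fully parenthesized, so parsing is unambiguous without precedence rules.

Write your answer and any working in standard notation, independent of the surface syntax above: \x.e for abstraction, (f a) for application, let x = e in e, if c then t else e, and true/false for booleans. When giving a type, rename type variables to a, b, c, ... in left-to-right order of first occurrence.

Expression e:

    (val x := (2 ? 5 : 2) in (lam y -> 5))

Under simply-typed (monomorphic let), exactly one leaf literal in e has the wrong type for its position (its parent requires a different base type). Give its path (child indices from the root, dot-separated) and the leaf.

Working:
  unify Int ~ Bool
  FAIL: mismatch Int ~ Bool

Answer: 0.0 : 2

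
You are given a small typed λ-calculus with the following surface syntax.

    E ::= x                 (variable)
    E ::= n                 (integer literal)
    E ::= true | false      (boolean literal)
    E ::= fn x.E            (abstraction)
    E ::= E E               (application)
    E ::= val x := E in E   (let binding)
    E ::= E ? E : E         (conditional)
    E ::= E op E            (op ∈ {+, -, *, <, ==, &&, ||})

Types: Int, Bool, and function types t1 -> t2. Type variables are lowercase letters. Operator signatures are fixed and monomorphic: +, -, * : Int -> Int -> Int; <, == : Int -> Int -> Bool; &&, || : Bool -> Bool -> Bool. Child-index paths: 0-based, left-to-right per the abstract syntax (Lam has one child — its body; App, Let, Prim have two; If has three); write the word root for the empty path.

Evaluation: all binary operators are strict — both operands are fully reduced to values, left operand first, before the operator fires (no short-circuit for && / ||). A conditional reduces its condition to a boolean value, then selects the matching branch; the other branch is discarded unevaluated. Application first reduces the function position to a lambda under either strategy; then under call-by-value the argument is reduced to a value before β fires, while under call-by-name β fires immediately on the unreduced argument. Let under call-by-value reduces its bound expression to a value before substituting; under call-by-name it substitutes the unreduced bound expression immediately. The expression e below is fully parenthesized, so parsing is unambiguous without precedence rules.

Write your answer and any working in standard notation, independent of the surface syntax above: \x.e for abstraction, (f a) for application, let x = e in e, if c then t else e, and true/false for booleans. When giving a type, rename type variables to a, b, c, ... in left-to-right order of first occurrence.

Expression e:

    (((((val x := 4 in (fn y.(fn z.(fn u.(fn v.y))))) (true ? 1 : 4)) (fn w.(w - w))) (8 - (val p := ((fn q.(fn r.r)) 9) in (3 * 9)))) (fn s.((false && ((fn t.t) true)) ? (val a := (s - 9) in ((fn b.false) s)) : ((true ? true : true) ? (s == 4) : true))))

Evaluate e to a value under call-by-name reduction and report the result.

Answer: 1

Trace:
step 0: (((((let x = 4 in (\y.(\z.(\u.(\v.y))))) (if true then 1 else 4)) (\w.(w - w))) (8 - (let p = ((\q.(\r.r)) 9) in (3 * 9)))) (\s.(if (false && ((\t.t) true)) then (let a = (s - 9) in ((\b.false) s)) else (if (if true then true else true) then (s == 4) else true))))
step 1: [let@0.0.0.0] (((((\y.(\z.(\u.(\v.y)))) (if true then 1 else 4)) (\w.(w - w))) (8 - (let p = ((\q.(\r.r)) 9) in (3 * 9)))) (\s.(if (false && ((\t.t) true)) then (let a = (s - 9) in ((\b.false) s)) else (if (if true then true else true) then (s == 4) else true))))
step 2: [beta@0.0.0] ((((\z.(\u.(\v.(if true then 1 else 4)))) (\w.(w - w))) (8 - (let p = ((\q.(\r.r)) 9) in (3 * 9)))) (\s.(if (false && ((\t.t) true)) then (let a = (s - 9) in ((\b.false) s)) else (if (if true then true else true) then (s == 4) else true))))
step 3: [beta@0.0] (((\u.(\v.(if true then 1 else 4))) (8 - (let p = ((\q.(\r.r)) 9) in (3 * 9)))) (\s.(if (false && ((\t.t) true)) then (let a = (s - 9) in ((\b.false) s)) else (if (if true then true else true) then (s == 4) else true))))
step 4: [beta@0] ((\v.(if true then 1 else 4)) (\s.(if (false && ((\t.t) true)) then (let a = (s - 9) in ((\b.false) s)) else (if (if true then true else true) then (s == 4) else true))))
step 5: [beta@root] (if true then 1 else 4)
step 6: [if@root] 1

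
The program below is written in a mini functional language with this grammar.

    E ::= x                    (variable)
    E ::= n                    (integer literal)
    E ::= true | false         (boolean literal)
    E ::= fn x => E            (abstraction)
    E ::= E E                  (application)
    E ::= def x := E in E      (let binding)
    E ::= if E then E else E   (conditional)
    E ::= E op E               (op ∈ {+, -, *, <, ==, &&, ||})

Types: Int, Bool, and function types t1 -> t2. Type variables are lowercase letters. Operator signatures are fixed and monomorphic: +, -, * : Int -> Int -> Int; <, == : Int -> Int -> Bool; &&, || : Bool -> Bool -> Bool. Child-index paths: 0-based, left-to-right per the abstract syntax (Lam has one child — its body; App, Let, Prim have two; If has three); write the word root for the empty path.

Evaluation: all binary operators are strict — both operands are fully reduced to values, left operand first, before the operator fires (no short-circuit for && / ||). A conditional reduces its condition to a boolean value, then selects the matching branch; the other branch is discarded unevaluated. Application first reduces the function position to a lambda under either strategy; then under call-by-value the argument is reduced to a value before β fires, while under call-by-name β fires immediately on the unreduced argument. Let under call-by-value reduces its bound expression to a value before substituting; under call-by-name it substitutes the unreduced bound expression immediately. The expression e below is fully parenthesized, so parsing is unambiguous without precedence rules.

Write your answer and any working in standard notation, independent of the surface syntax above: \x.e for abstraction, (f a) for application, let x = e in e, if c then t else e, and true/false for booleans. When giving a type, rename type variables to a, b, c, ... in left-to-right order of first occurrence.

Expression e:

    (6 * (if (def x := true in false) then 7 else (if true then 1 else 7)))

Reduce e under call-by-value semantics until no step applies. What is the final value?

Answer: 6

Derivation:
step 0: (6 * (if (let x = true in false) then 7 else (if true then 1 else 7)))
step 1: [let@1.0] (6 * (if false then 7 else (if true then 1 else 7)))
step 2: [if@1] (6 * (if true then 1 else 7))
step 3: [if@1] (6 * 1)
step 4: [delta@root] 6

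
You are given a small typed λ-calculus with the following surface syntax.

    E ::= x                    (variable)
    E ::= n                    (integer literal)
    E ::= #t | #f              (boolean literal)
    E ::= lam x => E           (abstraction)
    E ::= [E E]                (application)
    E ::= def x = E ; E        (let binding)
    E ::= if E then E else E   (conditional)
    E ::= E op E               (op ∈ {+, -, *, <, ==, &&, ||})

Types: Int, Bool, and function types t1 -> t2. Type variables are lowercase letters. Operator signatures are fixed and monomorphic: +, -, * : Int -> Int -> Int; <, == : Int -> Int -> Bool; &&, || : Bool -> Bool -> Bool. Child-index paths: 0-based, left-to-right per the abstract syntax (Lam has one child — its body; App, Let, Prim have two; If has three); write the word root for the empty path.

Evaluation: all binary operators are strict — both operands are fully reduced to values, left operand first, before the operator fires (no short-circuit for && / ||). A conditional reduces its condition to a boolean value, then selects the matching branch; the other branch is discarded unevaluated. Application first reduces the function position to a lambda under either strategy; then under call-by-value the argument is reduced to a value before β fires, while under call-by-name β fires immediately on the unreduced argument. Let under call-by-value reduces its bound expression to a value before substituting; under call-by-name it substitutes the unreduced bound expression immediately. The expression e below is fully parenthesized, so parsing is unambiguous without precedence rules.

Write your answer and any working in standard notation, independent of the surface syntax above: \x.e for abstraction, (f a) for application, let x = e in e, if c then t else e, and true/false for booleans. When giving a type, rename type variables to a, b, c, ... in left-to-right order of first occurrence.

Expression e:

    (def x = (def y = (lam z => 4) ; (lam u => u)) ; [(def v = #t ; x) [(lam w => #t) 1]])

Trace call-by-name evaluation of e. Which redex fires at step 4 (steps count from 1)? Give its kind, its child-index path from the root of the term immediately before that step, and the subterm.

Answer: beta at root : ((\u.u) ((\w.true) 1))

Derivation:
step 0: (let x = (let y = (\z.4) in (\u.u)) in ((let v = true in x) ((\w.true) 1)))
step 1: [let@root] ((let v = true in (let y = (\z.4) in (\u.u))) ((\w.true) 1))
step 2: [let@0] ((let y = (\z.4) in (\u.u)) ((\w.true) 1))
step 3: [let@0] ((\u.u) ((\w.true) 1))
step 4: [beta@root] ((\w.true) 1)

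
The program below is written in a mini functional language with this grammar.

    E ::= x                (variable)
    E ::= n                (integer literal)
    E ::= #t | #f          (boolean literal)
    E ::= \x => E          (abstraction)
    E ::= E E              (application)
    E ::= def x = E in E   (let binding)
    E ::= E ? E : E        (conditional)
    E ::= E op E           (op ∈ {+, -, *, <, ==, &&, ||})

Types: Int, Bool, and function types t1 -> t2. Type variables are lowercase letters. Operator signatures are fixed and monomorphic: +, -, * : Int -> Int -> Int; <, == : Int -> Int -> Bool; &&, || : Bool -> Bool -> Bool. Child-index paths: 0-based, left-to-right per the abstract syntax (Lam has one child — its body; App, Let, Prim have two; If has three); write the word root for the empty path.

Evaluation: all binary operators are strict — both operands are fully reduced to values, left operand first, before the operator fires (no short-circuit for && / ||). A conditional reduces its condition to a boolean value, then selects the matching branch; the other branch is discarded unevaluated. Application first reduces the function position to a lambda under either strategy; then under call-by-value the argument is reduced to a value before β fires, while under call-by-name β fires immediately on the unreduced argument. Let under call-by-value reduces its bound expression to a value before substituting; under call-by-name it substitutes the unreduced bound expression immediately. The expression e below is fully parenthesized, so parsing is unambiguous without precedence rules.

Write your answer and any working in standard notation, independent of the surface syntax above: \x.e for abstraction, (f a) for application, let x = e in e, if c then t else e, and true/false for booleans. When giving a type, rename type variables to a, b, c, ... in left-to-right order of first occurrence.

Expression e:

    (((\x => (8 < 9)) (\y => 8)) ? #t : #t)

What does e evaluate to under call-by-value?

Derivation:
step 0: (if ((\x.(8 < 9)) (\y.8)) then true else true)
step 1: [beta@0] (if (8 < 9) then true else true)
step 2: [delta@0] (if true then true else true)
step 3: [if@root] true

Answer: true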